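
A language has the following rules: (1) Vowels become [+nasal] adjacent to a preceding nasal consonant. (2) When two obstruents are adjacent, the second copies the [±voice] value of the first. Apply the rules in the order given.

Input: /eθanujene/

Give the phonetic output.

Rule 1: /u/ after nasal /n/ → [ũ]
Rule 1: /e/ after nasal /n/ → [ẽ]
After rule 1: eθanũjenẽ
Rule 2: no segment meets the rule's conditions; no change.

[eθanũjenẽ]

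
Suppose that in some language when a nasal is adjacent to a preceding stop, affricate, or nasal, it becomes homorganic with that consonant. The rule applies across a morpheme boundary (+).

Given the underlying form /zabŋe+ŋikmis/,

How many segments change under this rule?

/ŋ/ after /b/ (labial) → [m]
/m/ after /k/ (velar) → [ŋ]
2 segments change.

2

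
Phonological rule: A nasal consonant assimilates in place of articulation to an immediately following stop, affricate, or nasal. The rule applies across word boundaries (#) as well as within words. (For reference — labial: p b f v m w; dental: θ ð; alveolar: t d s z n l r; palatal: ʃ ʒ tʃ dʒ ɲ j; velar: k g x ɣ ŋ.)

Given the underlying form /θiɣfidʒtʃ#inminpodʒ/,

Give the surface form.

/n/ before /m/ (labial) → [m]
/n/ before /p/ (labial) → [m]

[θiɣfidʒtʃ#immimpodʒ]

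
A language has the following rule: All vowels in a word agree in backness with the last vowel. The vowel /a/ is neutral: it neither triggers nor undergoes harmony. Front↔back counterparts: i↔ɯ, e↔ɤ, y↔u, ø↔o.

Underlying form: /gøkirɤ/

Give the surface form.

/ø/ harmonizes with /ɤ/ ([+back]) → [o]
/i/ harmonizes with /ɤ/ ([+back]) → [ɯ]

[gokɯrɤ]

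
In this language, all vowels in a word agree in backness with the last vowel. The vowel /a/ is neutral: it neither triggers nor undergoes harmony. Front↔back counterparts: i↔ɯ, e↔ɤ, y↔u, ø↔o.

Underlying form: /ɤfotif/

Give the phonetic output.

[eføtif]

/ɤ/ harmonizes with /i/ ([-back]) → [e]
/o/ harmonizes with /i/ ([-back]) → [ø]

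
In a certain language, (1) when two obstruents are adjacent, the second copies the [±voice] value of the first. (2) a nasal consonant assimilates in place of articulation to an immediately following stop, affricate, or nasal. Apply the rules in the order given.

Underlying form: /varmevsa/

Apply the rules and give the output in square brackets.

[varmevza]

Rule 1: /s/ after /v/ (voiced) → [z]
After rule 1: varmevza
Rule 2: no segment meets the rule's conditions; no change.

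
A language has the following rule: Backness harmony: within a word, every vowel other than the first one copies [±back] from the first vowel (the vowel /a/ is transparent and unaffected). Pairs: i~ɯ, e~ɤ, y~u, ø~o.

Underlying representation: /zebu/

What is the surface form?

/u/ harmonizes with /e/ ([-back]) → [y]

[zeby]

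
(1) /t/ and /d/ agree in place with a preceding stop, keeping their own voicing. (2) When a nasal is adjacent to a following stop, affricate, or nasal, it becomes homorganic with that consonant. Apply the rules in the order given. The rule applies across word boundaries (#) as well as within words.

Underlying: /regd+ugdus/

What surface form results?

[regg+uggus]

Rule 1: /d/ after /g/ (velar) → [g]
Rule 1: /d/ after /g/ (velar) → [g]
After rule 1: regg+uggus
Rule 2: no segment meets the rule's conditions; no change.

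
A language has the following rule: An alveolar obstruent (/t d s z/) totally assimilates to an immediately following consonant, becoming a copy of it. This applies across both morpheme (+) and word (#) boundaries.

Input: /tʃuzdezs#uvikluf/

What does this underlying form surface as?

[tʃuddess#uvikluf]

/z/ before /d/ → [d] (total assimilation)
/z/ before /s/ → [s] (total assimilation)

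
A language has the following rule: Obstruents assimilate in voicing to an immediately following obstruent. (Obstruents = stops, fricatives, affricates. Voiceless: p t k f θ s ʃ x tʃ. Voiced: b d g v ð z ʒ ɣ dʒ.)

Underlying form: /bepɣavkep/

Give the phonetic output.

[bebɣafkep]

/p/ before /ɣ/ (voiced) → [b]
/v/ before /k/ (voiceless) → [f]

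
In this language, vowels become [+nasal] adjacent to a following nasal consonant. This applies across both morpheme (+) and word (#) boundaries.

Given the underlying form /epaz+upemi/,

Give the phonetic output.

[epaz+upẽmi]

/e/ before nasal /m/ → [ẽ]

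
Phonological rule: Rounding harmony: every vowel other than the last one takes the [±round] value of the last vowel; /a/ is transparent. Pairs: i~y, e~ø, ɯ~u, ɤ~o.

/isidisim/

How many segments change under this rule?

0

No segment meets the rule's conditions.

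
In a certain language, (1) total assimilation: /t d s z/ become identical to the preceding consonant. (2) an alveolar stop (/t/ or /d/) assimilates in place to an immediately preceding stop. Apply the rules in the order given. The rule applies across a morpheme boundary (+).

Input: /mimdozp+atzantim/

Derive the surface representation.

Rule 1: /d/ after /m/ → [m] (total assimilation)
Rule 1: /z/ after /t/ → [t] (total assimilation)
Rule 1: /t/ after /n/ → [n] (total assimilation)
After rule 1: mimmozp+attannim
Rule 2: no segment meets the rule's conditions; no change.

[mimmozp+attannim]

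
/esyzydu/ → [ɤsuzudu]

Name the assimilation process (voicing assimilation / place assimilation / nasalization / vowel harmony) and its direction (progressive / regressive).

/e/→[ɤ] /y/→[u] /y/→[u].
Vowels agree with the last vowel, so the harmony is regressive.

vowel harmony, regressive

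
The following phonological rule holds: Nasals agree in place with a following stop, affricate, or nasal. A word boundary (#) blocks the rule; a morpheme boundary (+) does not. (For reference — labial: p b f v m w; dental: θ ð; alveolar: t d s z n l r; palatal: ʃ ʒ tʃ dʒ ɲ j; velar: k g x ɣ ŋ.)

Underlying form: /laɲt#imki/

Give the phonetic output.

/ɲ/ before /t/ (alveolar) → [n]
/m/ before /k/ (velar) → [ŋ]

[lant#iŋki]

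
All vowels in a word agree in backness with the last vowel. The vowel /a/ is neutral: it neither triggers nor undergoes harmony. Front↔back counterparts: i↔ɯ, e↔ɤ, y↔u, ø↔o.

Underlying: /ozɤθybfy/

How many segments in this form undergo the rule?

/o/ harmonizes with /y/ ([-back]) → [ø]
/ɤ/ harmonizes with /y/ ([-back]) → [e]
2 segments change.

2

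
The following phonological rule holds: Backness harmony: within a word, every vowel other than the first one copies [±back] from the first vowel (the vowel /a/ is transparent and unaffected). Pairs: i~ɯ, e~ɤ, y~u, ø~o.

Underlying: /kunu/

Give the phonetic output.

[kunu]

no segment meets the rule's conditions; no change.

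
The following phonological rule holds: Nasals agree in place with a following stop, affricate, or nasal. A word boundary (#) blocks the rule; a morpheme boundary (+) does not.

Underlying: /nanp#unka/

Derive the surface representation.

[namp#uŋka]

/n/ before /p/ (labial) → [m]
/n/ before /k/ (velar) → [ŋ]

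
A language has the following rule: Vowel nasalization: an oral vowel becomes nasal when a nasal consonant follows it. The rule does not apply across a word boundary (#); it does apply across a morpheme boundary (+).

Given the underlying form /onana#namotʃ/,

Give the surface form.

/o/ before nasal /n/ → [õ]
/a/ before nasal /n/ → [ã]
/a/ before nasal /m/ → [ã]

[õnãna#nãmotʃ]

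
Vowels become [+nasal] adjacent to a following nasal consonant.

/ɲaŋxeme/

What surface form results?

[ɲãŋxẽme]

/a/ before nasal /ŋ/ → [ã]
/e/ before nasal /m/ → [ẽ]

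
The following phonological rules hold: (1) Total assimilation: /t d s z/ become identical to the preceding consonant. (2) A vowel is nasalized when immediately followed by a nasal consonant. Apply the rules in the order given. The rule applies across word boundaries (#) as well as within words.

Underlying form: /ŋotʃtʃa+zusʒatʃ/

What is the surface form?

[ŋotʃtʃa+zusʒatʃ]

Rule 1: no segment meets the rule's conditions; no change.
After rule 1: ŋotʃtʃa+zusʒatʃ
Rule 2: no segment meets the rule's conditions; no change.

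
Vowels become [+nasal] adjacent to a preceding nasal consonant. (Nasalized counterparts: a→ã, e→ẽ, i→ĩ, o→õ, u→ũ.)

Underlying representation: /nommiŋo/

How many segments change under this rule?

/o/ after nasal /n/ → [õ]
/i/ after nasal /m/ → [ĩ]
/o/ after nasal /ŋ/ → [õ]
3 segments change.

3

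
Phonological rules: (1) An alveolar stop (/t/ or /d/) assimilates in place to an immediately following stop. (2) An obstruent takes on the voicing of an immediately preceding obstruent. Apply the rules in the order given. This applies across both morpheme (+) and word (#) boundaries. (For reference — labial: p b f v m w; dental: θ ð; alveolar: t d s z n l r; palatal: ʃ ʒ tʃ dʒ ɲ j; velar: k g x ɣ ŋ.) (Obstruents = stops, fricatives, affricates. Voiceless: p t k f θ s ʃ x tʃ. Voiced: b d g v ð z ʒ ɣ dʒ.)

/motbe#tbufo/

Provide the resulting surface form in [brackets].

Rule 1: /t/ before /b/ (labial) → [p]
Rule 1: /t/ before /b/ (labial) → [p]
After rule 1: mopbe#pbufo
Rule 2: /b/ after /p/ (voiceless) → [p]
Rule 2: /b/ after /p/ (voiceless) → [p]

[moppe#ppufo]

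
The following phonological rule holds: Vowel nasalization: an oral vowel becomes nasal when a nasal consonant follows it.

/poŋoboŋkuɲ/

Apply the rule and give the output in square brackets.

/o/ before nasal /ŋ/ → [õ]
/o/ before nasal /ŋ/ → [õ]
/u/ before nasal /ɲ/ → [ũ]

[põŋobõŋkũɲ]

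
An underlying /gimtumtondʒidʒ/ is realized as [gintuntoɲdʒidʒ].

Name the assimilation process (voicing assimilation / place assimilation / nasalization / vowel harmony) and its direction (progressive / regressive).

/m/→[n] /m/→[n] /n/→[ɲ].
Each target copies a feature from the following segment, so the direction is regressive.

place assimilation, regressive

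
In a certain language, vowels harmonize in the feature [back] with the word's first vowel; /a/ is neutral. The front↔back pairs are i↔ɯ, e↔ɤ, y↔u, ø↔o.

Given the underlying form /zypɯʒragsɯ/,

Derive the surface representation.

/ɯ/ harmonizes with /y/ ([-back]) → [i]
/ɯ/ harmonizes with /y/ ([-back]) → [i]

[zypiʒragsi]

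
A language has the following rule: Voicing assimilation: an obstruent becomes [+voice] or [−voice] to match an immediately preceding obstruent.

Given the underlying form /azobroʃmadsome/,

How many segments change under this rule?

1

/s/ after /d/ (voiced) → [z]
1 segment changes.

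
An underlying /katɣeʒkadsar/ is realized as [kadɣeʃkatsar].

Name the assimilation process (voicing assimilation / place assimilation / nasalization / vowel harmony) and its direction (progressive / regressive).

/t/→[d] /ʒ/→[ʃ] /d/→[t].
Each target copies a feature from the following segment, so the direction is regressive.

voicing assimilation, regressive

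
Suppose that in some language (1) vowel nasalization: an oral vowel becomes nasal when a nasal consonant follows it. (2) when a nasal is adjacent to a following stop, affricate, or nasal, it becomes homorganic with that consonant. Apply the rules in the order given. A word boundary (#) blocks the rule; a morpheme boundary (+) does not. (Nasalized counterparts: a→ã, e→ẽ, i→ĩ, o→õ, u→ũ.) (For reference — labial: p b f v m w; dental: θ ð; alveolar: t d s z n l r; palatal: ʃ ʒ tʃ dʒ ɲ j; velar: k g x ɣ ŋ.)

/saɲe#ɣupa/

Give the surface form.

Rule 1: /a/ before nasal /ɲ/ → [ã]
After rule 1: sãɲe#ɣupa
Rule 2: no segment meets the rule's conditions; no change.

[sãɲe#ɣupa]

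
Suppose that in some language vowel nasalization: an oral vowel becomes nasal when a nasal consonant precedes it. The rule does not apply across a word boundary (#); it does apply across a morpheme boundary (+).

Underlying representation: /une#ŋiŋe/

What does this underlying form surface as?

/e/ after nasal /n/ → [ẽ]
/i/ after nasal /ŋ/ → [ĩ]
/e/ after nasal /ŋ/ → [ẽ]

[unẽ#ŋĩŋẽ]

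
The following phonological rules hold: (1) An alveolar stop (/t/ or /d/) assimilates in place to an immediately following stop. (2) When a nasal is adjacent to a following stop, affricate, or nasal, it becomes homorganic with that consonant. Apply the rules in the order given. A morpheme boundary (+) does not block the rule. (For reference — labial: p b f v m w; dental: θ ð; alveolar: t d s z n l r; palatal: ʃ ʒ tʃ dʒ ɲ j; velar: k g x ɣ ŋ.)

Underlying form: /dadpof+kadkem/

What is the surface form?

[dabpof+kagkem]

Rule 1: /d/ before /p/ (labial) → [b]
Rule 1: /d/ before /k/ (velar) → [g]
After rule 1: dabpof+kagkem
Rule 2: no segment meets the rule's conditions; no change.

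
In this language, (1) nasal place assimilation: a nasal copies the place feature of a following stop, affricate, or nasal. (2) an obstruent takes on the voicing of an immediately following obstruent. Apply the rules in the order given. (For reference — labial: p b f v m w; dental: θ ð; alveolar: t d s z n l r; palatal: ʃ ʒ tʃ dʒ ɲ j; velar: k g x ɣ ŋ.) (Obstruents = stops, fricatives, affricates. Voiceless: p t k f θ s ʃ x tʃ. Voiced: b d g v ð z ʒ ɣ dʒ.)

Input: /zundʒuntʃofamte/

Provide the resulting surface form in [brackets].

[zuɲdʒuɲtʃofante]

Rule 1: /n/ before /dʒ/ (palatal) → [ɲ]
Rule 1: /n/ before /tʃ/ (palatal) → [ɲ]
Rule 1: /m/ before /t/ (alveolar) → [n]
After rule 1: zuɲdʒuɲtʃofante
Rule 2: no segment meets the rule's conditions; no change.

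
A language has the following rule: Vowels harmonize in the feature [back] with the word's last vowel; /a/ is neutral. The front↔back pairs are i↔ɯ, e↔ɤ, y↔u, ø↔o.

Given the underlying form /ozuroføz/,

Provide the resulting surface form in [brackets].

/o/ harmonizes with /ø/ ([-back]) → [ø]
/u/ harmonizes with /ø/ ([-back]) → [y]
/o/ harmonizes with /ø/ ([-back]) → [ø]

[øzyrøføz]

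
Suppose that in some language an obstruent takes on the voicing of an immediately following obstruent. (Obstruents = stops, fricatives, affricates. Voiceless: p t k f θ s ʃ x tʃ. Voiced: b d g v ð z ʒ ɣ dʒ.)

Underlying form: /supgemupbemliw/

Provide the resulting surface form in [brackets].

/p/ before /g/ (voiced) → [b]
/p/ before /b/ (voiced) → [b]

[subgemubbemliw]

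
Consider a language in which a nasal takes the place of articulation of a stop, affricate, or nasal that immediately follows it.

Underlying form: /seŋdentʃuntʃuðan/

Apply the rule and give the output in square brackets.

/ŋ/ before /d/ (alveolar) → [n]
/n/ before /tʃ/ (palatal) → [ɲ]
/n/ before /tʃ/ (palatal) → [ɲ]

[sendeɲtʃuɲtʃuðan]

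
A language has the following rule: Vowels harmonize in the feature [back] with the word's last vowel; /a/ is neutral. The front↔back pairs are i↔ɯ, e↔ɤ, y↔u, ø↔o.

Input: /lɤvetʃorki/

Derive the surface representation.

/ɤ/ harmonizes with /i/ ([-back]) → [e]
/o/ harmonizes with /i/ ([-back]) → [ø]

[levetʃørki]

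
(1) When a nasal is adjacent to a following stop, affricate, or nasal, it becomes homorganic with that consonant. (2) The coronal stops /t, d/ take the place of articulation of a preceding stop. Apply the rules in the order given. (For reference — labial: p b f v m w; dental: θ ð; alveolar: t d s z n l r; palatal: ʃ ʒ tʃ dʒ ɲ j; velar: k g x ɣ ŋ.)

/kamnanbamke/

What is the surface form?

Rule 1: /m/ before /n/ (alveolar) → [n]
Rule 1: /n/ before /b/ (labial) → [m]
Rule 1: /m/ before /k/ (velar) → [ŋ]
After rule 1: kannambaŋke
Rule 2: no segment meets the rule's conditions; no change.

[kannambaŋke]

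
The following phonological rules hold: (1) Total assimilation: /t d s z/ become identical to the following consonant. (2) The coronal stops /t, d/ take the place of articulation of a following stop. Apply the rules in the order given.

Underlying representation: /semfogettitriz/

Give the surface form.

Rule 1: /t/ before /r/ → [r] (total assimilation)
After rule 1: semfogettirriz
Rule 2: no segment meets the rule's conditions; no change.

[semfogettirriz]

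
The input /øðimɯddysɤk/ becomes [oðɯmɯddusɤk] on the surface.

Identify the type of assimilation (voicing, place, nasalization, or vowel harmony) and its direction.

/ø/→[o] /i/→[ɯ] /y/→[u].
Vowels agree with the last vowel, so the harmony is regressive.

vowel harmony, regressive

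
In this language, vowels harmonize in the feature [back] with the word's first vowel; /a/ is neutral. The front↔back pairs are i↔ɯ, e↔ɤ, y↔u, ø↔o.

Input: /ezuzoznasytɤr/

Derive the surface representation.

/u/ harmonizes with /e/ ([-back]) → [y]
/o/ harmonizes with /e/ ([-back]) → [ø]
/ɤ/ harmonizes with /e/ ([-back]) → [e]

[ezyzøznasyter]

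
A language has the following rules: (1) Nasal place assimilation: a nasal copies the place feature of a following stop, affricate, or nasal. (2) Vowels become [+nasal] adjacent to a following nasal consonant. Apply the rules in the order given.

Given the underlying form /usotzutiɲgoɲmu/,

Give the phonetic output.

Rule 1: /ɲ/ before /g/ (velar) → [ŋ]
Rule 1: /ɲ/ before /m/ (labial) → [m]
After rule 1: usotzutiŋgommu
Rule 2: /i/ before nasal /ŋ/ → [ĩ]
Rule 2: /o/ before nasal /m/ → [õ]

[usotzutĩŋgõmmu]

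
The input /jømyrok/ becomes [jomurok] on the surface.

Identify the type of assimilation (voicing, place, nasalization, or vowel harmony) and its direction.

vowel harmony, regressive

/ø/→[o] /y/→[u].
Vowels agree with the last vowel, so the harmony is regressive.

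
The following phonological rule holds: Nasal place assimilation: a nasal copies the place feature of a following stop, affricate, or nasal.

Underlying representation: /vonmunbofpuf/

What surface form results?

/n/ before /m/ (labial) → [m]
/n/ before /b/ (labial) → [m]

[vommumbofpuf]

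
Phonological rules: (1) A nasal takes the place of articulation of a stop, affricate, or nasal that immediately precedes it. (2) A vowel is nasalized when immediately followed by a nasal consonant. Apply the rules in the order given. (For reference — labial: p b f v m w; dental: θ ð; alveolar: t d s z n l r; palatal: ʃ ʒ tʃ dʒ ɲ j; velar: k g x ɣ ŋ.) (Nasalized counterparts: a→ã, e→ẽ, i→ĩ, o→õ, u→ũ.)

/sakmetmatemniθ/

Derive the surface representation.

Rule 1: /m/ after /k/ (velar) → [ŋ]
Rule 1: /m/ after /t/ (alveolar) → [n]
Rule 1: /n/ after /m/ (labial) → [m]
After rule 1: sakŋetnatemmiθ
Rule 2: /e/ before nasal /m/ → [ẽ]

[sakŋetnatẽmmiθ]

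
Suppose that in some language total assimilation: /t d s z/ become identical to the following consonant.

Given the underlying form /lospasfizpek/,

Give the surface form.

[loppaffippek]

/s/ before /p/ → [p] (total assimilation)
/s/ before /f/ → [f] (total assimilation)
/z/ before /p/ → [p] (total assimilation)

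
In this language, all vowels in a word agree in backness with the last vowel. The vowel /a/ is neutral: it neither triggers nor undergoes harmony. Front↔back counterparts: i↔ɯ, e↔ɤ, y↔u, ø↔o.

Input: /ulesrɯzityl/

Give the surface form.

[ylesrizityl]

/u/ harmonizes with /y/ ([-back]) → [y]
/ɯ/ harmonizes with /y/ ([-back]) → [i]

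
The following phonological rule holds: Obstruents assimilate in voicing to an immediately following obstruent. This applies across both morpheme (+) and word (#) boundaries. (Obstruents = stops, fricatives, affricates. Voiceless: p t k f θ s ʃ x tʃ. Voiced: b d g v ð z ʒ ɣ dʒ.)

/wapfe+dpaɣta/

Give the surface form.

/d/ before /p/ (voiceless) → [t]
/ɣ/ before /t/ (voiceless) → [x]

[wapfe+tpaxta]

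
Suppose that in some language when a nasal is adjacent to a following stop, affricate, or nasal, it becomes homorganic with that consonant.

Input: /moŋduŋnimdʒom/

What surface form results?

[mondunniɲdʒom]

/ŋ/ before /d/ (alveolar) → [n]
/ŋ/ before /n/ (alveolar) → [n]
/m/ before /dʒ/ (palatal) → [ɲ]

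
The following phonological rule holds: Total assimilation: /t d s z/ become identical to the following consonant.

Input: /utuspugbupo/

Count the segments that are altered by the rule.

1

/s/ before /p/ → [p] (total assimilation)
1 segment changes.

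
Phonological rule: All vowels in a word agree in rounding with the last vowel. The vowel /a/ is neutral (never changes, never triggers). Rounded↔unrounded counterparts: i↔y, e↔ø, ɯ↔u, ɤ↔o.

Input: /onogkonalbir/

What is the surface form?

[ɤnɤgkɤnalbir]

/o/ harmonizes with /i/ ([-round]) → [ɤ]
/o/ harmonizes with /i/ ([-round]) → [ɤ]
/o/ harmonizes with /i/ ([-round]) → [ɤ]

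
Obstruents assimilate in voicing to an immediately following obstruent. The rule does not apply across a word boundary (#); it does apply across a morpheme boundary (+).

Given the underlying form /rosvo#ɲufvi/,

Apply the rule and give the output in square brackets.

/s/ before /v/ (voiced) → [z]
/f/ before /v/ (voiced) → [v]

[rozvo#ɲuvvi]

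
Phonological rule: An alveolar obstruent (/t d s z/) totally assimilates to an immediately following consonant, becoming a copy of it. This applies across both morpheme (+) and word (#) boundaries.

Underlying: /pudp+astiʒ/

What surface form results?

/d/ before /p/ → [p] (total assimilation)
/s/ before /t/ → [t] (total assimilation)

[pupp+attiʒ]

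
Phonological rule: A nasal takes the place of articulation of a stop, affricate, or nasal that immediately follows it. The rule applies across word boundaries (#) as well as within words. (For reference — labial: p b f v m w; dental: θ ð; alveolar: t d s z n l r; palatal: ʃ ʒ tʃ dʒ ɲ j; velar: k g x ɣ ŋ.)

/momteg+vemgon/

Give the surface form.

/m/ before /t/ (alveolar) → [n]
/m/ before /g/ (velar) → [ŋ]

[monteg+veŋgon]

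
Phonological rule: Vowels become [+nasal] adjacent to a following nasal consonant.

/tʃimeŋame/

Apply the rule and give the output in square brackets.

/i/ before nasal /m/ → [ĩ]
/e/ before nasal /ŋ/ → [ẽ]
/a/ before nasal /m/ → [ã]

[tʃĩmẽŋãme]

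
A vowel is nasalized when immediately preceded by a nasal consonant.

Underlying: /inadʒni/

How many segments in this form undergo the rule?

/a/ after nasal /n/ → [ã]
/i/ after nasal /n/ → [ĩ]
2 segments change.

2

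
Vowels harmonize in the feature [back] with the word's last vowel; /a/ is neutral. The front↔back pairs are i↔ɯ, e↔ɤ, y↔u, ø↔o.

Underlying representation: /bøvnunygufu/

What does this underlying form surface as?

/ø/ harmonizes with /u/ ([+back]) → [o]
/y/ harmonizes with /u/ ([+back]) → [u]

[bovnunugufu]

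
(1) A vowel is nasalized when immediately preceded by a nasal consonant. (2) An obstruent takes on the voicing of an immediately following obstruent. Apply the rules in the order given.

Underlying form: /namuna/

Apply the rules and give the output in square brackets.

[nãmũnã]

Rule 1: /a/ after nasal /n/ → [ã]
Rule 1: /u/ after nasal /m/ → [ũ]
Rule 1: /a/ after nasal /n/ → [ã]
After rule 1: nãmũnã
Rule 2: no segment meets the rule's conditions; no change.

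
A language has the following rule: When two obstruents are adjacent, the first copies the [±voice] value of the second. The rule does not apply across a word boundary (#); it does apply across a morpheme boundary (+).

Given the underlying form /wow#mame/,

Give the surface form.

no segment meets the rule's conditions; no change.

[wow#mame]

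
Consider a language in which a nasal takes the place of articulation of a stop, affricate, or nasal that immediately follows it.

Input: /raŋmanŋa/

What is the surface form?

/ŋ/ before /m/ (labial) → [m]
/n/ before /ŋ/ (velar) → [ŋ]

[rammaŋŋa]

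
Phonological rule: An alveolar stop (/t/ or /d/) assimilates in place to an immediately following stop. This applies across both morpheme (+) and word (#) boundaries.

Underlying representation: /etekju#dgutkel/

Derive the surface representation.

/d/ before /g/ (velar) → [g]
/t/ before /k/ (velar) → [k]

[etekju#ggukkel]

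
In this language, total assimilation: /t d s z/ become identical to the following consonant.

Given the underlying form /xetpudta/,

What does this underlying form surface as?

[xepputta]

/t/ before /p/ → [p] (total assimilation)
/d/ before /t/ → [t] (total assimilation)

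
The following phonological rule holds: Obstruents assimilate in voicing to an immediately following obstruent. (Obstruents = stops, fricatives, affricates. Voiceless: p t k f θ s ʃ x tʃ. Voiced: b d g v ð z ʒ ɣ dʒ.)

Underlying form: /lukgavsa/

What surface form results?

[luggafsa]

/k/ before /g/ (voiced) → [g]
/v/ before /s/ (voiceless) → [f]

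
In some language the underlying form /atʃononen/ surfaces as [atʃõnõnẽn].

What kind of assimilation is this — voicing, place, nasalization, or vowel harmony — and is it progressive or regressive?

nasalization, regressive

/o/→[õ] /o/→[õ] /e/→[ẽ].
Each target copies a feature from the following segment, so the direction is regressive.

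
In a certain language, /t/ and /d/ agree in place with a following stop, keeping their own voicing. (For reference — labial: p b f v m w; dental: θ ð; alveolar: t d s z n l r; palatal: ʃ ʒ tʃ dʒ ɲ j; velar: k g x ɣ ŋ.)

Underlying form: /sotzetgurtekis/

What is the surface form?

[sotzekgurtekis]

/t/ before /g/ (velar) → [k]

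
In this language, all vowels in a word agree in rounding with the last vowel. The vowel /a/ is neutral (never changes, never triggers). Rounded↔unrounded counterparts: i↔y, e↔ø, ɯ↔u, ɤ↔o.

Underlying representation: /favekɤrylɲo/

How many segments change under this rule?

2

/e/ harmonizes with /o/ ([+round]) → [ø]
/ɤ/ harmonizes with /o/ ([+round]) → [o]
2 segments change.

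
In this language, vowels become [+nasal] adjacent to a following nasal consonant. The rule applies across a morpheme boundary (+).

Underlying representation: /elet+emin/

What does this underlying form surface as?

/e/ before nasal /m/ → [ẽ]
/i/ before nasal /n/ → [ĩ]

[elet+ẽmĩn]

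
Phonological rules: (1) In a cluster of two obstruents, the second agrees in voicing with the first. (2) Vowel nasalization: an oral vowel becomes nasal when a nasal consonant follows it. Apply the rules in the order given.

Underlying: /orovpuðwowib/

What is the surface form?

[orovbuðwowib]

Rule 1: /p/ after /v/ (voiced) → [b]
After rule 1: orovbuðwowib
Rule 2: no segment meets the rule's conditions; no change.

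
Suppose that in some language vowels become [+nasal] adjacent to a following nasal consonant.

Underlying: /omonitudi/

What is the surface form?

/o/ before nasal /m/ → [õ]
/o/ before nasal /n/ → [õ]

[õmõnitudi]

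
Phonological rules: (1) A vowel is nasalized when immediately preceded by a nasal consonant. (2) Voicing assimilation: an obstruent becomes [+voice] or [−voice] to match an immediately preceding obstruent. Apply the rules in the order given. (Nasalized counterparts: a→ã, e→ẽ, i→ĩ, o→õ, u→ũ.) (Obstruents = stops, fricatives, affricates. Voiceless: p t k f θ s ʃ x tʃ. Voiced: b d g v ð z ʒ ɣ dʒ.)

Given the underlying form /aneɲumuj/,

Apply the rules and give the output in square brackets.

Rule 1: /e/ after nasal /n/ → [ẽ]
Rule 1: /u/ after nasal /ɲ/ → [ũ]
Rule 1: /u/ after nasal /m/ → [ũ]
After rule 1: anẽɲũmũj
Rule 2: no segment meets the rule's conditions; no change.

[anẽɲũmũj]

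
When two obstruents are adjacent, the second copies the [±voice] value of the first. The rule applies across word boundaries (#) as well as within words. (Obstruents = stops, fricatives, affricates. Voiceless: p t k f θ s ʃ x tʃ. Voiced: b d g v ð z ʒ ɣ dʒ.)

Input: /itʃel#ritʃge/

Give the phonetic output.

[itʃel#ritʃke]

/g/ after /tʃ/ (voiceless) → [k]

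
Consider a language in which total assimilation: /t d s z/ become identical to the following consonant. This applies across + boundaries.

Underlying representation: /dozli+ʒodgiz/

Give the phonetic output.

[dolli+ʒoggiz]

/z/ before /l/ → [l] (total assimilation)
/d/ before /g/ → [g] (total assimilation)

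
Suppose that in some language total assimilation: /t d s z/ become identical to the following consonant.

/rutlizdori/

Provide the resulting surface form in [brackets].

/t/ before /l/ → [l] (total assimilation)
/z/ before /d/ → [d] (total assimilation)

[rulliddori]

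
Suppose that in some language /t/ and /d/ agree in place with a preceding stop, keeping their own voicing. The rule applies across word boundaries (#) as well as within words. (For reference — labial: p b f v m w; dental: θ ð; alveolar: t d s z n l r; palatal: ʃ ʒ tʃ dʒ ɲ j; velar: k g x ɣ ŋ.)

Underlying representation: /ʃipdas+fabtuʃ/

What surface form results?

[ʃipbas+fabpuʃ]

/d/ after /p/ (labial) → [b]
/t/ after /b/ (labial) → [p]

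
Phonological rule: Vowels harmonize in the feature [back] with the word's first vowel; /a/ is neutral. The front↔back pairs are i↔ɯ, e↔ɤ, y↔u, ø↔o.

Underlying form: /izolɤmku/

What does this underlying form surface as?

[izølemky]

/o/ harmonizes with /i/ ([-back]) → [ø]
/ɤ/ harmonizes with /i/ ([-back]) → [e]
/u/ harmonizes with /i/ ([-back]) → [y]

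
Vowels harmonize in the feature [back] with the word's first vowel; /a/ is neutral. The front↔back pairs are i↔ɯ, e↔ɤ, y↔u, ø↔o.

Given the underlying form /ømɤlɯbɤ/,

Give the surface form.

[ømelibe]

/ɤ/ harmonizes with /ø/ ([-back]) → [e]
/ɯ/ harmonizes with /ø/ ([-back]) → [i]
/ɤ/ harmonizes with /ø/ ([-back]) → [e]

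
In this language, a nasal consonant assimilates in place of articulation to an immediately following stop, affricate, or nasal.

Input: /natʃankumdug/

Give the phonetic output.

[natʃaŋkundug]

/n/ before /k/ (velar) → [ŋ]
/m/ before /d/ (alveolar) → [n]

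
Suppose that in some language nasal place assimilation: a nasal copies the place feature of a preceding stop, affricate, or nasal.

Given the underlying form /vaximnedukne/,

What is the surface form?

/n/ after /m/ (labial) → [m]
/n/ after /k/ (velar) → [ŋ]

[vaximmedukŋe]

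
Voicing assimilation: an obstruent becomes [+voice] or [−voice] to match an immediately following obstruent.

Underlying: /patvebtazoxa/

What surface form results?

/t/ before /v/ (voiced) → [d]
/b/ before /t/ (voiceless) → [p]

[padveptazoxa]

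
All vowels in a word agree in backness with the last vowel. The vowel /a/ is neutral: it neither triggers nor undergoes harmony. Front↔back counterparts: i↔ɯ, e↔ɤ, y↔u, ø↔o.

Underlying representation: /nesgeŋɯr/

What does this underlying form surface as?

/e/ harmonizes with /ɯ/ ([+back]) → [ɤ]
/e/ harmonizes with /ɯ/ ([+back]) → [ɤ]

[nɤsgɤŋɯr]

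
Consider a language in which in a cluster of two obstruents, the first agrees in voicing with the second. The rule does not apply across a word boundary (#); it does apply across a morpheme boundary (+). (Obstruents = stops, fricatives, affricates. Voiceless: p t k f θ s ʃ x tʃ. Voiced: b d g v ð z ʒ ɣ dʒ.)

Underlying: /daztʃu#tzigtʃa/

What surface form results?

/z/ before /tʃ/ (voiceless) → [s]
/t/ before /z/ (voiced) → [d]
/g/ before /tʃ/ (voiceless) → [k]

[dastʃu#dziktʃa]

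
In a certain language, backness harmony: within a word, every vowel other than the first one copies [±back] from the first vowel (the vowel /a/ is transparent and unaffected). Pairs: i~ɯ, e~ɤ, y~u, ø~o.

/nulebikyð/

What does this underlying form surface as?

[nulɤbɯkuð]

/e/ harmonizes with /u/ ([+back]) → [ɤ]
/i/ harmonizes with /u/ ([+back]) → [ɯ]
/y/ harmonizes with /u/ ([+back]) → [u]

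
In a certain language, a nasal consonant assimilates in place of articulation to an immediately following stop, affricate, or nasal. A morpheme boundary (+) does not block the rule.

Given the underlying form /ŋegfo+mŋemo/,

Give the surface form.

[ŋegfo+ŋŋemo]

/m/ before /ŋ/ (velar) → [ŋ]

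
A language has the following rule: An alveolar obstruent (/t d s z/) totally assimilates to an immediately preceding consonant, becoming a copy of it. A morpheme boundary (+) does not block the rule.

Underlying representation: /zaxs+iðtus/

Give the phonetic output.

/s/ after /x/ → [x] (total assimilation)
/t/ after /ð/ → [ð] (total assimilation)

[zaxx+iððus]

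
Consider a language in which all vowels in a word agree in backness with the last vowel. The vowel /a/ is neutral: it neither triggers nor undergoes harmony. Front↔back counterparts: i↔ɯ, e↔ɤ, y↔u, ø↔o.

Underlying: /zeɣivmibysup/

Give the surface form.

/e/ harmonizes with /u/ ([+back]) → [ɤ]
/i/ harmonizes with /u/ ([+back]) → [ɯ]
/i/ harmonizes with /u/ ([+back]) → [ɯ]
/y/ harmonizes with /u/ ([+back]) → [u]

[zɤɣɯvmɯbusup]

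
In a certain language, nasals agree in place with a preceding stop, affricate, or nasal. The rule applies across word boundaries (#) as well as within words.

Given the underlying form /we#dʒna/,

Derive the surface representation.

/n/ after /dʒ/ (palatal) → [ɲ]

[we#dʒɲa]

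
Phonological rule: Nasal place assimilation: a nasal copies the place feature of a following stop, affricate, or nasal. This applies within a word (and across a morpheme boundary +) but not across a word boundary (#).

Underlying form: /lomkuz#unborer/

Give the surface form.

/m/ before /k/ (velar) → [ŋ]
/n/ before /b/ (labial) → [m]

[loŋkuz#umborer]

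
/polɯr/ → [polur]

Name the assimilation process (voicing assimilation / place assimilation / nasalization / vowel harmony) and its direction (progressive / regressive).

vowel harmony, progressive

/ɯ/→[u].
Vowels agree with the first vowel, so the harmony is progressive.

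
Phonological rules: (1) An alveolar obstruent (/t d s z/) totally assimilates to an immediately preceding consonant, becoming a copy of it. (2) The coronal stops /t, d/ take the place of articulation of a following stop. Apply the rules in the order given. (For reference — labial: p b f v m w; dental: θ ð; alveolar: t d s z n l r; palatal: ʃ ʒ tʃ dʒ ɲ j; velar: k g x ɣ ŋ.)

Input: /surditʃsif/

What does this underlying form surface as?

[surritʃtʃif]

Rule 1: /d/ after /r/ → [r] (total assimilation)
Rule 1: /s/ after /tʃ/ → [tʃ] (total assimilation)
After rule 1: surritʃtʃif
Rule 2: no segment meets the rule's conditions; no change.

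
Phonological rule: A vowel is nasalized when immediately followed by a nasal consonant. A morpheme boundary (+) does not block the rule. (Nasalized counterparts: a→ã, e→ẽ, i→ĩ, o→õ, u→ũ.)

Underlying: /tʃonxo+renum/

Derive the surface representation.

/o/ before nasal /n/ → [õ]
/e/ before nasal /n/ → [ẽ]
/u/ before nasal /m/ → [ũ]

[tʃõnxo+rẽnũm]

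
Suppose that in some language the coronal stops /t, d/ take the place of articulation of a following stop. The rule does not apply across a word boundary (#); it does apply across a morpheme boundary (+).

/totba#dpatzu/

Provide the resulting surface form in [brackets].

/t/ before /b/ (labial) → [p]
/d/ before /p/ (labial) → [b]

[topba#bpatzu]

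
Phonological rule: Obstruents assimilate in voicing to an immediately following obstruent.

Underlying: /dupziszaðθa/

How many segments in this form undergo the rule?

/p/ before /z/ (voiced) → [b]
/s/ before /z/ (voiced) → [z]
/ð/ before /θ/ (voiceless) → [θ]
3 segments change.

3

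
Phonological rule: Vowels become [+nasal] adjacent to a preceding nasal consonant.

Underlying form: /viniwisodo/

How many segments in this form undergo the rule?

/i/ after nasal /n/ → [ĩ]
1 segment changes.

1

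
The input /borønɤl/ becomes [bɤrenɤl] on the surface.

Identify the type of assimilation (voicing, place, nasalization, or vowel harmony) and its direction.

/o/→[ɤ] /ø/→[e].
Vowels agree with the last vowel, so the harmony is regressive.

vowel harmony, regressive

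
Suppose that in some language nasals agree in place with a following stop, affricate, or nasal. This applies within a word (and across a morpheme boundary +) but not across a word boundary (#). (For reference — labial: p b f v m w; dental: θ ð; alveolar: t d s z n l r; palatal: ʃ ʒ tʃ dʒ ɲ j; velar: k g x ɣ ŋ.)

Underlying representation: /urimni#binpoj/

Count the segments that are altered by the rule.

2

/m/ before /n/ (alveolar) → [n]
/n/ before /p/ (labial) → [m]
2 segments change.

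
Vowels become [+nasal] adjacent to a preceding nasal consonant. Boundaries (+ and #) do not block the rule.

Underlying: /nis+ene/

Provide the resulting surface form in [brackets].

[nĩs+enẽ]

/i/ after nasal /n/ → [ĩ]
/e/ after nasal /n/ → [ẽ]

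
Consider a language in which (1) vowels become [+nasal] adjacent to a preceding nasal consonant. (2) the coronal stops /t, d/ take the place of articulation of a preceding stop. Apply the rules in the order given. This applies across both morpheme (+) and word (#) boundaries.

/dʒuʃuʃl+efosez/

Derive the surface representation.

Rule 1: no segment meets the rule's conditions; no change.
After rule 1: dʒuʃuʃl+efosez
Rule 2: no segment meets the rule's conditions; no change.

[dʒuʃuʃl+efosez]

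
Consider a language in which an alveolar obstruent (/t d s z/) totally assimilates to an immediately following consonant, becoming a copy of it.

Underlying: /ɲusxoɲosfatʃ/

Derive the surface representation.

/s/ before /x/ → [x] (total assimilation)
/s/ before /f/ → [f] (total assimilation)

[ɲuxxoɲoffatʃ]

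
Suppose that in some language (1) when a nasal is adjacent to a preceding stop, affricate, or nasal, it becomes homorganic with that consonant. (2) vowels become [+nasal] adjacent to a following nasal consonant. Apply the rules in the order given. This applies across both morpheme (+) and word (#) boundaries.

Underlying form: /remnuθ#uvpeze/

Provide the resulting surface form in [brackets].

[rẽmmuθ#uvpeze]

Rule 1: /n/ after /m/ (labial) → [m]
After rule 1: remmuθ#uvpeze
Rule 2: /e/ before nasal /m/ → [ẽ]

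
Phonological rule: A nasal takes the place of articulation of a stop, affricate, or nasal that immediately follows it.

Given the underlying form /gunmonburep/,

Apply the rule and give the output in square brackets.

/n/ before /m/ (labial) → [m]
/n/ before /b/ (labial) → [m]

[gummomburep]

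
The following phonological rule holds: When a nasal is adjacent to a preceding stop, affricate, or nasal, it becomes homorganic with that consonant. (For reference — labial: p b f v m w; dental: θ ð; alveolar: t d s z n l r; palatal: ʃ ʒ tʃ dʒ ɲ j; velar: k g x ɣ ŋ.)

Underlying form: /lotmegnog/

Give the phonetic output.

[lotnegŋog]

/m/ after /t/ (alveolar) → [n]
/n/ after /g/ (velar) → [ŋ]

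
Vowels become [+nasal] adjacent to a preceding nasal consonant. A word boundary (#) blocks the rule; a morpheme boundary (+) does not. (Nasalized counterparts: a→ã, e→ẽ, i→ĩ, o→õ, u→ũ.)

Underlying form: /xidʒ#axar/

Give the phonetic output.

[xidʒ#axar]

no segment meets the rule's conditions; no change.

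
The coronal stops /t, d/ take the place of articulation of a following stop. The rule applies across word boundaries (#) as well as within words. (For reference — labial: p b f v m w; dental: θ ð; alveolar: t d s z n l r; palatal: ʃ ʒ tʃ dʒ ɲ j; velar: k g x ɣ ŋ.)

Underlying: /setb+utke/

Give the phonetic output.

/t/ before /b/ (labial) → [p]
/t/ before /k/ (velar) → [k]

[sepb+ukke]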